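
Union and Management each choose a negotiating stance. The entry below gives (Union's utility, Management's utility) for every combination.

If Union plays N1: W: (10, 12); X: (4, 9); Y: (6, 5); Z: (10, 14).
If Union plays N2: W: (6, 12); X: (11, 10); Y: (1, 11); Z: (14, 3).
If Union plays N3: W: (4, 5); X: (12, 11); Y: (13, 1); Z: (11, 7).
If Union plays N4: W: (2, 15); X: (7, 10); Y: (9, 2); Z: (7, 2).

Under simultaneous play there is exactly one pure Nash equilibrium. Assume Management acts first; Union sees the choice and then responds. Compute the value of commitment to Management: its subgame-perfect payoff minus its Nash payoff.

1

Solve by backward induction (Management leads).
- W → Union plays N1 (best of 10, 6, 4, 2); Management gets 12.
- X → Union plays N3 (best of 4, 11, 12, 7); Management gets 11.
- Y → Union plays N3 (best of 6, 1, 13, 9); Management gets 1.
- Z → Union plays N2 (best of 10, 14, 11, 7); Management gets 3.
Maximizing over 12, 11, 1, 3, Management chooses W. Subgame-perfect outcome: (N1, W) with payoffs (10, 12).
Now find the simultaneous Nash equilibrium.
Union's best replies: W→N1; X→N3; Y→N3; Z→N2.
Management's best replies: N1→Z; N2→W; N3→X; N4→W.
The unique mutual best reply is (N3, X), giving (12, 11).
Management's commitment gain: 12 − 11 = 1.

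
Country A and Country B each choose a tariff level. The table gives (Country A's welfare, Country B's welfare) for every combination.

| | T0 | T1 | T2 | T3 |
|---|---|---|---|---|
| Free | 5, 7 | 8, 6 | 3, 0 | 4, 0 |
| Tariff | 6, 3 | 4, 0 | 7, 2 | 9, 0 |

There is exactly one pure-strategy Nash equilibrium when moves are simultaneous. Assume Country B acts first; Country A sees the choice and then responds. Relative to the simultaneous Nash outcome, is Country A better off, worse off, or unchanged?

Solve by backward induction (Country B leads).
- T0: BR = Tariff, leader payoff 3.
- T1: BR = Free, leader payoff 6.
- T2: BR = Tariff, leader payoff 2.
- T3: BR = Tariff, leader payoff 0.
Country B's induced payoffs are 3, 6, 2, 0, so Country B commits to T1. Subgame-perfect outcome: (Free, T1) with payoffs (8, 6).
Now find the simultaneous Nash equilibrium.
Country A's best replies: T0→Tariff; T1→Free; T2→Tariff; T3→Tariff.
Country B's best replies: Free→T0; Tariff→T0.
The unique mutual best reply is (Tariff, T0), giving (6, 3).
Country A earns 8 sequentially versus 6 at the Nash outcome: better off.

better off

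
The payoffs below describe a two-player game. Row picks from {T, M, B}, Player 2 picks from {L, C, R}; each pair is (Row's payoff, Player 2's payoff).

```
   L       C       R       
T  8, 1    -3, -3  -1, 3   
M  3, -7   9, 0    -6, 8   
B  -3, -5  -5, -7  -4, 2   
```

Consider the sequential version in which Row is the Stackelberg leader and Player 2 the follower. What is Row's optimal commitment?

T

Backward induction with Row moving first.
- T: BR = R, leader payoff -1.
- M: BR = R, leader payoff -6.
- B: BR = R, leader payoff -4.
Among -1, -6, -4, the best is -1 at T. Subgame-perfect outcome: (T, R) with payoffs (-1, 3).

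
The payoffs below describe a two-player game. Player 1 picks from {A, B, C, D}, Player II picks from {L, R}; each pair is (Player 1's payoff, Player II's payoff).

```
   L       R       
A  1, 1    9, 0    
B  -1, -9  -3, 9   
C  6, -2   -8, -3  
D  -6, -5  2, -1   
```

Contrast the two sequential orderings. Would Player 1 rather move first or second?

second

If Player 1 leads: Player II's best replies are A→L, B→R, C→L, D→R; Player 1's induced payoffs 1, -3, 6, 2; outcome (C, L), payoffs (6, -2).
If Player II leads: Player 1's best replies are L→C, R→A; Player II's induced payoffs -2, 0; outcome (A, R), payoffs (9, 0).
Player 1 gets 6 moving first and 9 moving second, so Player 1 prefers to move second.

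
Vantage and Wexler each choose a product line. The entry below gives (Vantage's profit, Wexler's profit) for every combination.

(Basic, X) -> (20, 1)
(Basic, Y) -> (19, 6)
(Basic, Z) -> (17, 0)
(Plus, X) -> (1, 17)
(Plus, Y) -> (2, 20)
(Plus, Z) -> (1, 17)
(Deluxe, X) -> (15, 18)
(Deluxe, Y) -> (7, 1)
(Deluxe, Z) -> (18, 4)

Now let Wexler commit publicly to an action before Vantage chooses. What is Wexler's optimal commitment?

Solve by backward induction (Wexler leads).
- X: BR = Basic, leader payoff 1.
- Y: BR = Basic, leader payoff 6.
- Z: BR = Deluxe, leader payoff 4.
Maximizing over 1, 6, 4, Wexler chooses Y. Subgame-perfect outcome: (Basic, Y) with payoffs (19, 6).

Y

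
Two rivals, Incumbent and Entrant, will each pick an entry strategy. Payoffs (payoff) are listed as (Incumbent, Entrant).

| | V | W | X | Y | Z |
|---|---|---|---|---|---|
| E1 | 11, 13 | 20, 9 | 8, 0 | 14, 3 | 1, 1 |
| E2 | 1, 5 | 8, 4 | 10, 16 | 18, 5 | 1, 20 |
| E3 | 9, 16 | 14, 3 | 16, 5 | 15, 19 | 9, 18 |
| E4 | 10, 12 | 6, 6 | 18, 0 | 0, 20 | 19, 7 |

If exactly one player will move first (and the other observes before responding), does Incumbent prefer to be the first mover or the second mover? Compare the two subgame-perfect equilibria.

first

If Incumbent leads: Entrant's best replies are E1→V, E2→Z, E3→Y, E4→Y; Incumbent's induced payoffs 11, 1, 15, 0; outcome (E3, Y), payoffs (15, 19).
If Entrant leads: Incumbent's best replies are V→E1, W→E1, X→E4, Y→E2, Z→E4; Entrant's induced payoffs 13, 9, 0, 5, 7; outcome (E1, V), payoffs (11, 13).
Incumbent gets 15 moving first and 11 moving second, so Incumbent prefers to move first.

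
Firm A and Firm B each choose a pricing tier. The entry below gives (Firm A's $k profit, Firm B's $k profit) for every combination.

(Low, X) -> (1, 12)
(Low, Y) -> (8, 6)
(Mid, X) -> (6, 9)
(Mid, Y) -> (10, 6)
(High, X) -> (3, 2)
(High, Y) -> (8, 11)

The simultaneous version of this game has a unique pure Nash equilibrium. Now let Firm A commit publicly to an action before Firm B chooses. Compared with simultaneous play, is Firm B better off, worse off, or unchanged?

Firm B best-responds to each possible Firm A move:
- Low → Firm B plays X (best of 12, 6); Firm A gets 1.
- Mid → Firm B plays X (best of 9, 6); Firm A gets 6.
- High → Firm B plays Y (best of 2, 11); Firm A gets 8.
Among 1, 6, 8, the best is 8 at High. Subgame-perfect outcome: (High, Y) with payoffs (8, 11).
For the simultaneous game, intersect best replies.
Firm A's best replies: X→Mid; Y→Mid.
Firm B's best replies: Low→X; Mid→X; High→Y.
The unique mutual best reply is (Mid, X), giving (6, 9).
Firm B earns 11 sequentially versus 9 at the Nash outcome: better off.

better off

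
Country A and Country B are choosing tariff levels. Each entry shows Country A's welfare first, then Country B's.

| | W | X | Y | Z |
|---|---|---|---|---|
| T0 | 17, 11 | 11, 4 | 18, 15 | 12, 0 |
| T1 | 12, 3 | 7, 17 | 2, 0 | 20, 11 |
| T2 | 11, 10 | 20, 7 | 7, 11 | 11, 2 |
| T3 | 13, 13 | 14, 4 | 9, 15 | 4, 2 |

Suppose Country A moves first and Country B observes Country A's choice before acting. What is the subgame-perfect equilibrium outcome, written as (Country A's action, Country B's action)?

(T0, Y)

Work backward from Country B's decision.
- T0: Country B compares 11, 4, 15, 0 and picks Y; Country A would get 18.
- T1: Country B compares 3, 17, 0, 11 and picks X; Country A would get 7.
- T2: Country B compares 10, 7, 11, 2 and picks Y; Country A would get 7.
- T3: Country B compares 13, 4, 15, 2 and picks Y; Country A would get 9.
Maximizing over 18, 7, 7, 9, Country A chooses T0. Subgame-perfect outcome: (T0, Y) with payoffs (18, 15).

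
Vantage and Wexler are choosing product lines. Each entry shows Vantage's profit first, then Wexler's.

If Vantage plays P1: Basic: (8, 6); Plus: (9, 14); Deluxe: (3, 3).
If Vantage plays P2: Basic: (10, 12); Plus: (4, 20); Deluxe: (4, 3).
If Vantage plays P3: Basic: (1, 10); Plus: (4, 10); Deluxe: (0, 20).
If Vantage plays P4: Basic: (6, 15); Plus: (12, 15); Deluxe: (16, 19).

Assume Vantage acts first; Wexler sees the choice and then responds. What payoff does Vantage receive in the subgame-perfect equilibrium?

Wexler best-responds to each possible Vantage move:
- P1: BR = Plus, leader payoff 9.
- P2: BR = Plus, leader payoff 4.
- P3: BR = Deluxe, leader payoff 0.
- P4: BR = Deluxe, leader payoff 16.
Maximizing over 9, 4, 0, 16, Vantage chooses P4. Subgame-perfect outcome: (P4, Deluxe) with payoffs (16, 19).

16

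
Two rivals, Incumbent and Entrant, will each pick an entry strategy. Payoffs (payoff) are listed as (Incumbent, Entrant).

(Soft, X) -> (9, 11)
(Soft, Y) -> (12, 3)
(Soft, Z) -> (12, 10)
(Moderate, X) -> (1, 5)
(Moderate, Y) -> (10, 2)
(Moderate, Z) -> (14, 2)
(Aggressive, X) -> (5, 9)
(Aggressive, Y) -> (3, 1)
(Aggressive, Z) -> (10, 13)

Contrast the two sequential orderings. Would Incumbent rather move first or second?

first

If Incumbent leads: Entrant's best replies are Soft→X, Moderate→X, Aggressive→Z; Incumbent's induced payoffs 9, 1, 10; outcome (Aggressive, Z), payoffs (10, 13).
If Entrant leads: Incumbent's best replies are X→Soft, Y→Soft, Z→Moderate; Entrant's induced payoffs 11, 3, 2; outcome (Soft, X), payoffs (9, 11).
Incumbent gets 10 moving first and 9 moving second, so Incumbent prefers to move first.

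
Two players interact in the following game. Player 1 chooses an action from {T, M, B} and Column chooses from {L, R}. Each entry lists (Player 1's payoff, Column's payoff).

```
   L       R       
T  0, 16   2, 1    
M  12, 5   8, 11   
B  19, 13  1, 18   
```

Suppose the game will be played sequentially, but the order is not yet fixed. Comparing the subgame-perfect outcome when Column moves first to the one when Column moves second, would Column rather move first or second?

If Player 1 leads: Column's best replies are T→L, M→R, B→R; Player 1's induced payoffs 0, 8, 1; outcome (M, R), payoffs (8, 11).
If Column leads: Player 1's best replies are L→B, R→M; Column's induced payoffs 13, 11; outcome (B, L), payoffs (19, 13).
Column gets 13 moving first and 11 moving second, so Column prefers to move first.

first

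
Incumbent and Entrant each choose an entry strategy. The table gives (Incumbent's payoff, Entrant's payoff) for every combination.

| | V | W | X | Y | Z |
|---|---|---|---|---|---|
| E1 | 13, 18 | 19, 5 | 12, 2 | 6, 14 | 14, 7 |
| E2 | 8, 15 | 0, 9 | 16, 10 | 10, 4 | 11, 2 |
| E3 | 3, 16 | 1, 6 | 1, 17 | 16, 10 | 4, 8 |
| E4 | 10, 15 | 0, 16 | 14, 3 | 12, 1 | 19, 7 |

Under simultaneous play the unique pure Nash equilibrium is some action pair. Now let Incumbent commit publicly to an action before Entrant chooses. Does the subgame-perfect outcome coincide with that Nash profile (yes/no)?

yes

Backward induction with Incumbent moving first.
- E1: BR = V, leader payoff 13.
- E2: BR = V, leader payoff 8.
- E3: BR = X, leader payoff 1.
- E4: BR = W, leader payoff 0.
Among 13, 8, 1, 0, the best is 13 at E1. Subgame-perfect outcome: (E1, V) with payoffs (13, 18).
Under simultaneous play:
Incumbent's best replies: V→E1; W→E1; X→E2; Y→E3; Z→E4.
Entrant's best replies: E1→V; E2→V; E3→X; E4→W.
Only (E1, V) has each player best-responding; Nash payoffs (13, 18).
Sequential outcome (E1, V) coincides with the Nash profile (E1, V).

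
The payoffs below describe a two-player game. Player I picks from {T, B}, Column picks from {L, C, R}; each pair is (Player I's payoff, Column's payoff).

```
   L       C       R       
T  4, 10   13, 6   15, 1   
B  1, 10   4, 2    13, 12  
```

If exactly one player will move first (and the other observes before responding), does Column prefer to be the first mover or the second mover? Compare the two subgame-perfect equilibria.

second

If Player I leads: Column's best replies are T→L, B→R; Player I's induced payoffs 4, 13; outcome (B, R), payoffs (13, 12).
If Column leads: Player I's best replies are L→T, C→T, R→T; Column's induced payoffs 10, 6, 1; outcome (T, L), payoffs (4, 10).
Column gets 10 moving first and 12 moving second, so Column prefers to move second.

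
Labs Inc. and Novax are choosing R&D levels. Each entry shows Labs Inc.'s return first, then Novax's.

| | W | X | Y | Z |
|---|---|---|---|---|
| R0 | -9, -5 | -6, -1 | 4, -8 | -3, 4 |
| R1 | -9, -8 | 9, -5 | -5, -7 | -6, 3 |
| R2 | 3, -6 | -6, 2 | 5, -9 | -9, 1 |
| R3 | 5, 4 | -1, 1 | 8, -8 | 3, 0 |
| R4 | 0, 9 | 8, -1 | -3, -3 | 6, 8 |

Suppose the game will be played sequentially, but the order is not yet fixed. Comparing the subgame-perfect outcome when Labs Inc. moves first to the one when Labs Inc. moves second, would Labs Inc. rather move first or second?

second

If Labs Inc. leads: Novax's best replies are R0→Z, R1→Z, R2→X, R3→W, R4→W; Labs Inc.'s induced payoffs -3, -6, -6, 5, 0; outcome (R3, W), payoffs (5, 4).
If Novax leads: Labs Inc.'s best replies are W→R3, X→R1, Y→R3, Z→R4; Novax's induced payoffs 4, -5, -8, 8; outcome (R4, Z), payoffs (6, 8).
Labs Inc. gets 5 moving first and 6 moving second, so Labs Inc. prefers to move second.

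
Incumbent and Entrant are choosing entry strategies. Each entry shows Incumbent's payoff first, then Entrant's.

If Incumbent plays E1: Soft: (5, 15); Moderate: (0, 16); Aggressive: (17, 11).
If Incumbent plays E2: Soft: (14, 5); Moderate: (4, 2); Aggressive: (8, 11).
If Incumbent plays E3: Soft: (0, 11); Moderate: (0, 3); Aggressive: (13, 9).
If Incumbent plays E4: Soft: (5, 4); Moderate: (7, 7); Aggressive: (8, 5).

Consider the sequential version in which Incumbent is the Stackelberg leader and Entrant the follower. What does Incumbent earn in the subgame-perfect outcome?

Work backward from Entrant's decision.
- E1: BR = Moderate, leader payoff 0.
- E2: BR = Aggressive, leader payoff 8.
- E3: BR = Soft, leader payoff 0.
- E4: BR = Moderate, leader payoff 7.
Maximizing over 0, 8, 0, 7, Incumbent chooses E2. Subgame-perfect outcome: (E2, Aggressive) with payoffs (8, 11).

8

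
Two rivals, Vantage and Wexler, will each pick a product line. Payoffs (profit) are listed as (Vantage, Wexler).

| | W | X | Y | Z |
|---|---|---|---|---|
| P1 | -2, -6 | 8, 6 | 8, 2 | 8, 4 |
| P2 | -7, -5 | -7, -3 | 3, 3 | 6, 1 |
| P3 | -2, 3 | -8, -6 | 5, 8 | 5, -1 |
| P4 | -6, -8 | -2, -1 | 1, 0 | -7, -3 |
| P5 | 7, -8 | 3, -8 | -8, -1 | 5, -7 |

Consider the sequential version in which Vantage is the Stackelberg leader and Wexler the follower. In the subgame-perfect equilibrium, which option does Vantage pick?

Wexler best-responds to each possible Vantage move:
- P1: BR = X, leader payoff 8.
- P2: BR = Y, leader payoff 3.
- P3: BR = Y, leader payoff 5.
- P4: BR = Y, leader payoff 1.
- P5: BR = Y, leader payoff -8.
Vantage's induced payoffs are 8, 3, 5, 1, -8, so Vantage commits to P1. Subgame-perfect outcome: (P1, X) with payoffs (8, 6).

P1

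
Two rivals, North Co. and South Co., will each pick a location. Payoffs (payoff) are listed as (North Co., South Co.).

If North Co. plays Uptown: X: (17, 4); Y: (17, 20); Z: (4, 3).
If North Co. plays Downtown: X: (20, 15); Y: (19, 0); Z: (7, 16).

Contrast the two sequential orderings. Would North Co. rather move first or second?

If North Co. leads: South Co.'s best replies are Uptown→Y, Downtown→Z; North Co.'s induced payoffs 17, 7; outcome (Uptown, Y), payoffs (17, 20).
If South Co. leads: North Co.'s best replies are X→Downtown, Y→Downtown, Z→Downtown; South Co.'s induced payoffs 15, 0, 16; outcome (Downtown, Z), payoffs (7, 16).
North Co. gets 17 moving first and 7 moving second, so North Co. prefers to move first.

first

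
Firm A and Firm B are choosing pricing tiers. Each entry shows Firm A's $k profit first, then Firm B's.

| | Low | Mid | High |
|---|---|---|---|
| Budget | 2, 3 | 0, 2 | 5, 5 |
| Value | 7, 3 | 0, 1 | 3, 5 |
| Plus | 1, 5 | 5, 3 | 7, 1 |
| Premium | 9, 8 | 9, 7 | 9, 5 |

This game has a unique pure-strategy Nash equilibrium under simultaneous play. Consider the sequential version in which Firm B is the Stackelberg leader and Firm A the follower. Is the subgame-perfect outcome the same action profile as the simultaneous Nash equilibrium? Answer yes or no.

yes

Work backward from Firm A's decision.
- Low: Firm A compares 2, 7, 1, 9 and picks Premium; Firm B would get 8.
- Mid: Firm A compares 0, 0, 5, 9 and picks Premium; Firm B would get 7.
- High: Firm A compares 5, 3, 7, 9 and picks Premium; Firm B would get 5.
Firm B's induced payoffs are 8, 7, 5, so Firm B commits to Low. Subgame-perfect outcome: (Premium, Low) with payoffs (9, 8).
Under simultaneous play:
Firm A's best replies: Low→Premium; Mid→Premium; High→Premium.
Firm B's best replies: Budget→High; Value→High; Plus→Low; Premium→Low.
The unique mutual best reply is (Premium, Low), giving (9, 8).
Sequential outcome (Premium, Low) coincides with the Nash profile (Premium, Low).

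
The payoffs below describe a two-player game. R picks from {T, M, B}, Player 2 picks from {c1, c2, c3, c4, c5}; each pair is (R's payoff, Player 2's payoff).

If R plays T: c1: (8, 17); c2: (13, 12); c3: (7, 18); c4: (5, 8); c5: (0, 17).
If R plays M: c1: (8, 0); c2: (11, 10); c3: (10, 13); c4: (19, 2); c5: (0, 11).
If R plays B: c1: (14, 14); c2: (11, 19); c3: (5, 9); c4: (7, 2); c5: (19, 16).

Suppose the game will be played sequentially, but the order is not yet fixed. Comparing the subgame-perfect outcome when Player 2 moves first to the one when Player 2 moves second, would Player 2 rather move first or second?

If R leads: Player 2's best replies are T→c3, M→c3, B→c2; R's induced payoffs 7, 10, 11; outcome (B, c2), payoffs (11, 19).
If Player 2 leads: R's best replies are c1→B, c2→T, c3→M, c4→M, c5→B; Player 2's induced payoffs 14, 12, 13, 2, 16; outcome (B, c5), payoffs (19, 16).
Player 2 gets 16 moving first and 19 moving second, so Player 2 prefers to move second.

second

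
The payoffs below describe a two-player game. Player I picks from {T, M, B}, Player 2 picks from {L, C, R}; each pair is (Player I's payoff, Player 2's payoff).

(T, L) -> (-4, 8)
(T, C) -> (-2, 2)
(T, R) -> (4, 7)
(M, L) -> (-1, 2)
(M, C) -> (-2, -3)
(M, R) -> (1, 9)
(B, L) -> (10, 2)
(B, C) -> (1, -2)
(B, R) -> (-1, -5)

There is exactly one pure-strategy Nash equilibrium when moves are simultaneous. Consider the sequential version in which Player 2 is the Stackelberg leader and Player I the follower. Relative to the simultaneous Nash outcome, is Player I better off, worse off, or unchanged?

worse off

Backward induction with Player 2 moving first.
- L: Player I compares -4, -1, 10 and picks B; Player 2 would get 2.
- C: Player I compares -2, -2, 1 and picks B; Player 2 would get -2.
- R: Player I compares 4, 1, -1 and picks T; Player 2 would get 7.
Maximizing over 2, -2, 7, Player 2 chooses R. Subgame-perfect outcome: (T, R) with payoffs (4, 7).
For the simultaneous game, intersect best replies.
Player I's best replies: L→B; C→B; R→T.
Player 2's best replies: T→L; M→R; B→L.
Only (B, L) has each player best-responding; Nash payoffs (10, 2).
Player I earns 4 sequentially versus 10 at the Nash outcome: worse off.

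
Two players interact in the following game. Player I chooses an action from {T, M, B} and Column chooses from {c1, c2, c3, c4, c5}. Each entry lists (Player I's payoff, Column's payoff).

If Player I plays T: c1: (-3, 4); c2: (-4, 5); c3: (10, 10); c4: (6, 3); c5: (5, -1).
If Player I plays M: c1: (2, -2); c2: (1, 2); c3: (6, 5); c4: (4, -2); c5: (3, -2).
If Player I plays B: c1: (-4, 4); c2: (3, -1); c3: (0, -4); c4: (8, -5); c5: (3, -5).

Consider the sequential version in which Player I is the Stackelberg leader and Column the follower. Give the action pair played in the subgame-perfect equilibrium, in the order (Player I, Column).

(T, c3)

Work backward from Column's decision.
- T → Column plays c3 (best of 4, 5, 10, 3, -1); Player I gets 10.
- M → Column plays c3 (best of -2, 2, 5, -2, -2); Player I gets 6.
- B → Column plays c1 (best of 4, -1, -4, -5, -5); Player I gets -4.
Among 10, 6, -4, the best is 10 at T. Subgame-perfect outcome: (T, c3) with payoffs (10, 10).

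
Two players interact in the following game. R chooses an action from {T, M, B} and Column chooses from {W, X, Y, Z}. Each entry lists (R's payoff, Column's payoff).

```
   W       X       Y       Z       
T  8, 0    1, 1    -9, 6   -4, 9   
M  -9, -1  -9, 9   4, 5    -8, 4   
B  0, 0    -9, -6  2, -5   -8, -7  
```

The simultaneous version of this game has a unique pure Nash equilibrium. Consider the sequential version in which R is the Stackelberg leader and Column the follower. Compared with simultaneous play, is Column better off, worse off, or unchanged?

worse off

Solve by backward induction (R leads).
- T: BR = Z, leader payoff -4.
- M: BR = X, leader payoff -9.
- B: BR = W, leader payoff 0.
Maximizing over -4, -9, 0, R chooses B. Subgame-perfect outcome: (B, W) with payoffs (0, 0).
Now find the simultaneous Nash equilibrium.
R's best replies: W→T; X→T; Y→M; Z→T.
Column's best replies: T→Z; M→X; B→W.
Only (T, Z) has each player best-responding; Nash payoffs (-4, 9).
Column earns 0 sequentially versus 9 at the Nash outcome: worse off.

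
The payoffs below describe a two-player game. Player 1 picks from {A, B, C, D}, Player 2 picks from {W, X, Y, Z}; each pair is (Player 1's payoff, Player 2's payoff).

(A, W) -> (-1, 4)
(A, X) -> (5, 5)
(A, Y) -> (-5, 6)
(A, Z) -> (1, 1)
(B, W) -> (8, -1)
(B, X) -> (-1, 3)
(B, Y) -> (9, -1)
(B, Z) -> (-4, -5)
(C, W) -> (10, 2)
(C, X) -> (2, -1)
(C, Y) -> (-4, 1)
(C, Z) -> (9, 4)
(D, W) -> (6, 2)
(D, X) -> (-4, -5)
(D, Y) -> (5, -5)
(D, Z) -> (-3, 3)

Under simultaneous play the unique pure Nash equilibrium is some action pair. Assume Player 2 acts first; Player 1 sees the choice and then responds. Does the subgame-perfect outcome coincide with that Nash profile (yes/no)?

Backward induction with Player 2 moving first.
- W → Player 1 plays C (best of -1, 8, 10, 6); Player 2 gets 2.
- X → Player 1 plays A (best of 5, -1, 2, -4); Player 2 gets 5.
- Y → Player 1 plays B (best of -5, 9, -4, 5); Player 2 gets -1.
- Z → Player 1 plays C (best of 1, -4, 9, -3); Player 2 gets 4.
Among 2, 5, -1, 4, the best is 5 at X. Subgame-perfect outcome: (A, X) with payoffs (5, 5).
For the simultaneous game, intersect best replies.
Player 1's best replies: W→C; X→A; Y→B; Z→C.
Player 2's best replies: A→Y; B→X; C→Z; D→Z.
The unique mutual best reply is (C, Z), giving (9, 4).
Sequential outcome (A, X) differs from the Nash profile (C, Z).

no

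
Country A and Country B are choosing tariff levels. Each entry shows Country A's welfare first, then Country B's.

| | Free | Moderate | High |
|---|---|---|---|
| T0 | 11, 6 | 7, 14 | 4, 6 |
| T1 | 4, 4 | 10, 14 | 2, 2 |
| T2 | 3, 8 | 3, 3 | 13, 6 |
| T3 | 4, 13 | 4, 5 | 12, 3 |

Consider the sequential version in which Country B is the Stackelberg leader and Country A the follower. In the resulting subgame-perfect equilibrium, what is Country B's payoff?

14

Country A best-responds to each possible Country B move:
- Free → Country A plays T0 (best of 11, 4, 3, 4); Country B gets 6.
- Moderate → Country A plays T1 (best of 7, 10, 3, 4); Country B gets 14.
- High → Country A plays T2 (best of 4, 2, 13, 12); Country B gets 6.
Maximizing over 6, 14, 6, Country B chooses Moderate. Subgame-perfect outcome: (T1, Moderate) with payoffs (10, 14).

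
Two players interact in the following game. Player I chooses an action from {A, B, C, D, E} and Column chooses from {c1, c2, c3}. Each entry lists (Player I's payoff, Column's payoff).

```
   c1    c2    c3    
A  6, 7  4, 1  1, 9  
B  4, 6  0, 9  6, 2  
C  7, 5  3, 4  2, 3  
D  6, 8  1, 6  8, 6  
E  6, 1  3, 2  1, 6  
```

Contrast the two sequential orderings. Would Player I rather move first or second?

second

If Player I leads: Column's best replies are A→c3, B→c2, C→c1, D→c1, E→c3; Player I's induced payoffs 1, 0, 7, 6, 1; outcome (C, c1), payoffs (7, 5).
If Column leads: Player I's best replies are c1→C, c2→A, c3→D; Column's induced payoffs 5, 1, 6; outcome (D, c3), payoffs (8, 6).
Player I gets 7 moving first and 8 moving second, so Player I prefers to move second.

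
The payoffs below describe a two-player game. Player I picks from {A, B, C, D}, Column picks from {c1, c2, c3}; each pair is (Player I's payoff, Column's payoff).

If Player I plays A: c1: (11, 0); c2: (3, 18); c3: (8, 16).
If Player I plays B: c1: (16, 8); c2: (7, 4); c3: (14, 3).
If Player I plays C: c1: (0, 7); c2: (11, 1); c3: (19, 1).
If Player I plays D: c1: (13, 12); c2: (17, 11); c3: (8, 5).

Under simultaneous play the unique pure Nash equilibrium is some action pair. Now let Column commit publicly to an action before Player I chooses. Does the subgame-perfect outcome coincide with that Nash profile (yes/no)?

no

Player I best-responds to each possible Column move:
- c1: Player I compares 11, 16, 0, 13 and picks B; Column would get 8.
- c2: Player I compares 3, 7, 11, 17 and picks D; Column would get 11.
- c3: Player I compares 8, 14, 19, 8 and picks C; Column would get 1.
Column's induced payoffs are 8, 11, 1, so Column commits to c2. Subgame-perfect outcome: (D, c2) with payoffs (17, 11).
Now find the simultaneous Nash equilibrium.
Player I's best replies: c1→B; c2→D; c3→C.
Column's best replies: A→c2; B→c1; C→c1; D→c1.
Only (B, c1) has each player best-responding; Nash payoffs (16, 8).
Sequential outcome (D, c2) differs from the Nash profile (B, c1).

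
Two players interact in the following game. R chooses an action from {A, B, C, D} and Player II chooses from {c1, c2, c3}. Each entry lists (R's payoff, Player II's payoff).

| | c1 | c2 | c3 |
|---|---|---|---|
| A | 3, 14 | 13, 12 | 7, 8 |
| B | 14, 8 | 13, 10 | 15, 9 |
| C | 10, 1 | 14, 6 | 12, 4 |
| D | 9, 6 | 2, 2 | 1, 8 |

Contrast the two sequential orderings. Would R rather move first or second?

second

If R leads: Player II's best replies are A→c1, B→c2, C→c2, D→c3; R's induced payoffs 3, 13, 14, 1; outcome (C, c2), payoffs (14, 6).
If Player II leads: R's best replies are c1→B, c2→C, c3→B; Player II's induced payoffs 8, 6, 9; outcome (B, c3), payoffs (15, 9).
R gets 14 moving first and 15 moving second, so R prefers to move second.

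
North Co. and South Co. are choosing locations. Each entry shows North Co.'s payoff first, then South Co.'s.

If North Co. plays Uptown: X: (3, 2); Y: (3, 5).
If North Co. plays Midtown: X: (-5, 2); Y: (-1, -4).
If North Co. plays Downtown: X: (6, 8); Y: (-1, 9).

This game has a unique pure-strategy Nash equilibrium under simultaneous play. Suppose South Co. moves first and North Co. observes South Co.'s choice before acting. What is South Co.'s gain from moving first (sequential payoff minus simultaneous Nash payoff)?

North Co. best-responds to each possible South Co. move:
- X: North Co. compares 3, -5, 6 and picks Downtown; South Co. would get 8.
- Y: North Co. compares 3, -1, -1 and picks Uptown; South Co. would get 5.
South Co.'s induced payoffs are 8, 5, so South Co. commits to X. Subgame-perfect outcome: (Downtown, X) with payoffs (6, 8).
Under simultaneous play:
North Co.'s best replies: X→Downtown; Y→Uptown.
South Co.'s best replies: Uptown→Y; Midtown→X; Downtown→Y.
The unique mutual best reply is (Uptown, Y), giving (3, 5).
South Co.'s commitment gain: 8 − 5 = 3.

3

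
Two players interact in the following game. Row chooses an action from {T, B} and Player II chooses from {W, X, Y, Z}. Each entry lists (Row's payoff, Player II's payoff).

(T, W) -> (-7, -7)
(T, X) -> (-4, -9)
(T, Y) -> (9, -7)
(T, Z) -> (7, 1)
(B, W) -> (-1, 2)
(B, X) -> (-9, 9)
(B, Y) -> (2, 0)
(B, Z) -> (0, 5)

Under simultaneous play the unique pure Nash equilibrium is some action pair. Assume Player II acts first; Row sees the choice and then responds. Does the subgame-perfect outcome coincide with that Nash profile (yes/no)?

no

Row best-responds to each possible Player II move:
- W: BR = B, leader payoff 2.
- X: BR = T, leader payoff -9.
- Y: BR = T, leader payoff -7.
- Z: BR = T, leader payoff 1.
Maximizing over 2, -9, -7, 1, Player II chooses W. Subgame-perfect outcome: (B, W) with payoffs (-1, 2).
Now find the simultaneous Nash equilibrium.
Row's best replies: W→B; X→T; Y→T; Z→T.
Player II's best replies: T→Z; B→X.
The unique mutual best reply is (T, Z), giving (7, 1).
Sequential outcome (B, W) differs from the Nash profile (T, Z).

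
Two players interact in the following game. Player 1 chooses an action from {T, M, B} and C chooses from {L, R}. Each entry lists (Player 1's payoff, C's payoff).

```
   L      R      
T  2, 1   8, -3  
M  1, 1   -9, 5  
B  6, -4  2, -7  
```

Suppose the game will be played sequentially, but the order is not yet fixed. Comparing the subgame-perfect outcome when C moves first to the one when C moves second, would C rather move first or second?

first

If Player 1 leads: C's best replies are T→L, M→R, B→L; Player 1's induced payoffs 2, -9, 6; outcome (B, L), payoffs (6, -4).
If C leads: Player 1's best replies are L→B, R→T; C's induced payoffs -4, -3; outcome (T, R), payoffs (8, -3).
C gets -3 moving first and -4 moving second, so C prefers to move first.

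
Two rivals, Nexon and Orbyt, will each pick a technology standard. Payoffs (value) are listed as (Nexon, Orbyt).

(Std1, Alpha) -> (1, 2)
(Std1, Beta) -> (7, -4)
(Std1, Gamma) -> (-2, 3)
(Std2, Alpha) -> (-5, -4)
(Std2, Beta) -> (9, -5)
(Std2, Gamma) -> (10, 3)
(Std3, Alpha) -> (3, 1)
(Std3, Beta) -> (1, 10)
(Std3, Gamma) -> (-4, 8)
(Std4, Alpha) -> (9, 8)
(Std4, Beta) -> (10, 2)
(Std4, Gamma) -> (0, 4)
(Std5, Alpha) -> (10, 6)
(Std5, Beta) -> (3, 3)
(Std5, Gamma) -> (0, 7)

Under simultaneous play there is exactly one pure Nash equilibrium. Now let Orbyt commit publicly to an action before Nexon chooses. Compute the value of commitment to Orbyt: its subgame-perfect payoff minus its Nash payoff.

Solve by backward induction (Orbyt leads).
- Alpha: Nexon compares 1, -5, 3, 9, 10 and picks Std5; Orbyt would get 6.
- Beta: Nexon compares 7, 9, 1, 10, 3 and picks Std4; Orbyt would get 2.
- Gamma: Nexon compares -2, 10, -4, 0, 0 and picks Std2; Orbyt would get 3.
Among 6, 2, 3, the best is 6 at Alpha. Subgame-perfect outcome: (Std5, Alpha) with payoffs (10, 6).
Under simultaneous play:
Nexon's best replies: Alpha→Std5; Beta→Std4; Gamma→Std2.
Orbyt's best replies: Std1→Gamma; Std2→Gamma; Std3→Beta; Std4→Alpha; Std5→Gamma.
The unique mutual best reply is (Std2, Gamma), giving (10, 3).
Orbyt's commitment gain: 6 − 3 = 3.

3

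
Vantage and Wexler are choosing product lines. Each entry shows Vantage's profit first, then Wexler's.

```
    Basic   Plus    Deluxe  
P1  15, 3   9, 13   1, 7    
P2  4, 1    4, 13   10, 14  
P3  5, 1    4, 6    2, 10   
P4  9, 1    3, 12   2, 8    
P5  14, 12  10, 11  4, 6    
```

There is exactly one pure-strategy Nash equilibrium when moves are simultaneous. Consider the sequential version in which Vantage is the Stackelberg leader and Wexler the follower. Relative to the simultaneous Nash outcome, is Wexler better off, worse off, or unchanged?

Solve by backward induction (Vantage leads).
- P1: Wexler compares 3, 13, 7 and picks Plus; Vantage would get 9.
- P2: Wexler compares 1, 13, 14 and picks Deluxe; Vantage would get 10.
- P3: Wexler compares 1, 6, 10 and picks Deluxe; Vantage would get 2.
- P4: Wexler compares 1, 12, 8 and picks Plus; Vantage would get 3.
- P5: Wexler compares 12, 11, 6 and picks Basic; Vantage would get 14.
Among 9, 10, 2, 3, 14, the best is 14 at P5. Subgame-perfect outcome: (P5, Basic) with payoffs (14, 12).
Under simultaneous play:
Vantage's best replies: Basic→P1; Plus→P5; Deluxe→P2.
Wexler's best replies: P1→Plus; P2→Deluxe; P3→Deluxe; P4→Plus; P5→Basic.
The unique mutual best reply is (P2, Deluxe), giving (10, 14).
Wexler earns 12 sequentially versus 14 at the Nash outcome: worse off.

worse off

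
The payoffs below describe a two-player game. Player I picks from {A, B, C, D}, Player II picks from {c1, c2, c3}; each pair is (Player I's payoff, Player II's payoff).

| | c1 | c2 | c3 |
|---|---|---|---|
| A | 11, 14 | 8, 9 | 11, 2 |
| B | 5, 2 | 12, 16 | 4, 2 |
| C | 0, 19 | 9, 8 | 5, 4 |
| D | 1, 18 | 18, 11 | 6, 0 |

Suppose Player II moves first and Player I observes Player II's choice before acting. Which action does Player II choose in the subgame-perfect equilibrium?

Player I best-responds to each possible Player II move:
- c1: Player I compares 11, 5, 0, 1 and picks A; Player II would get 14.
- c2: Player I compares 8, 12, 9, 18 and picks D; Player II would get 11.
- c3: Player I compares 11, 4, 5, 6 and picks A; Player II would get 2.
Player II's induced payoffs are 14, 11, 2, so Player II commits to c1. Subgame-perfect outcome: (A, c1) with payoffs (11, 14).

c1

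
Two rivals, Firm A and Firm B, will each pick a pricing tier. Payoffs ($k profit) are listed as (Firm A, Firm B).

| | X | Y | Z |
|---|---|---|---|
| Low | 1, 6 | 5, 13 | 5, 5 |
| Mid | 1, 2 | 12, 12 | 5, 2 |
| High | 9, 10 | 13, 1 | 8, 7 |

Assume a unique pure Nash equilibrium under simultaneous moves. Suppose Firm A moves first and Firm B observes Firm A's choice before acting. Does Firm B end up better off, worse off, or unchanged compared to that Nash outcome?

better off

Firm B best-responds to each possible Firm A move:
- Low: BR = Y, leader payoff 5.
- Mid: BR = Y, leader payoff 12.
- High: BR = X, leader payoff 9.
Firm A's induced payoffs are 5, 12, 9, so Firm A commits to Mid. Subgame-perfect outcome: (Mid, Y) with payoffs (12, 12).
Under simultaneous play:
Firm A's best replies: X→High; Y→High; Z→High.
Firm B's best replies: Low→Y; Mid→Y; High→X.
Only (High, X) has each player best-responding; Nash payoffs (9, 10).
Firm B earns 12 sequentially versus 10 at the Nash outcome: better off.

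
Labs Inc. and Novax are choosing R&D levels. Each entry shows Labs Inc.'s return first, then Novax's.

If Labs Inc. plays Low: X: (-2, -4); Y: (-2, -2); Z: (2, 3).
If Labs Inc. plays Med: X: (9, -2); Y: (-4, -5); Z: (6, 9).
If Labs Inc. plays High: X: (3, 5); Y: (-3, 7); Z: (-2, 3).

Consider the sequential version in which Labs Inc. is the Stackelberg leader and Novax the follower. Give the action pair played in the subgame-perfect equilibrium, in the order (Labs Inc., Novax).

(Med, Z)

Work backward from Novax's decision.
- Low → Novax plays Z (best of -4, -2, 3); Labs Inc. gets 2.
- Med → Novax plays Z (best of -2, -5, 9); Labs Inc. gets 6.
- High → Novax plays Y (best of 5, 7, 3); Labs Inc. gets -3.
Among 2, 6, -3, the best is 6 at Med. Subgame-perfect outcome: (Med, Z) with payoffs (6, 9).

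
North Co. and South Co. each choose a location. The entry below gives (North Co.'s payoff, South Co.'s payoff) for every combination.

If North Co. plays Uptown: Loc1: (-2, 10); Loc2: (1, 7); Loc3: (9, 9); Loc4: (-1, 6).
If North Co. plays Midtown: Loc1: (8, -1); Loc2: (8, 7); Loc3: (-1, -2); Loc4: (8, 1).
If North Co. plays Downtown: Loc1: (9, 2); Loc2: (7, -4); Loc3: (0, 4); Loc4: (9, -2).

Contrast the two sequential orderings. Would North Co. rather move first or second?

If North Co. leads: South Co.'s best replies are Uptown→Loc1, Midtown→Loc2, Downtown→Loc3; North Co.'s induced payoffs -2, 8, 0; outcome (Midtown, Loc2), payoffs (8, 7).
If South Co. leads: North Co.'s best replies are Loc1→Downtown, Loc2→Midtown, Loc3→Uptown, Loc4→Downtown; South Co.'s induced payoffs 2, 7, 9, -2; outcome (Uptown, Loc3), payoffs (9, 9).
North Co. gets 8 moving first and 9 moving second, so North Co. prefers to move second.

second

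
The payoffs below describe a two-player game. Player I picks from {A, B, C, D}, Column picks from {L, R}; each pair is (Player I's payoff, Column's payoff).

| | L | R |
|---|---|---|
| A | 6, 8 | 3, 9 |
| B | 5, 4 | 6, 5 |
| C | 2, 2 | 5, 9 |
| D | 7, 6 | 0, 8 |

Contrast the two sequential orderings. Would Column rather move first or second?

first

If Player I leads: Column's best replies are A→R, B→R, C→R, D→R; Player I's induced payoffs 3, 6, 5, 0; outcome (B, R), payoffs (6, 5).
If Column leads: Player I's best replies are L→D, R→B; Column's induced payoffs 6, 5; outcome (D, L), payoffs (7, 6).
Column gets 6 moving first and 5 moving second, so Column prefers to move first.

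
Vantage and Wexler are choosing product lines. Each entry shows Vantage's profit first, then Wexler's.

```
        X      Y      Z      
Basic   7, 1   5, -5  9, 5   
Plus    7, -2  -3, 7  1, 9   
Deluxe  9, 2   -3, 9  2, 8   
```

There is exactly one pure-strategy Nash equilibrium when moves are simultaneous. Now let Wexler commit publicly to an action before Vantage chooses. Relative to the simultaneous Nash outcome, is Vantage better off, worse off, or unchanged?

Work backward from Vantage's decision.
- X → Vantage plays Deluxe (best of 7, 7, 9); Wexler gets 2.
- Y → Vantage plays Basic (best of 5, -3, -3); Wexler gets -5.
- Z → Vantage plays Basic (best of 9, 1, 2); Wexler gets 5.
Maximizing over 2, -5, 5, Wexler chooses Z. Subgame-perfect outcome: (Basic, Z) with payoffs (9, 5).
Under simultaneous play:
Vantage's best replies: X→Deluxe; Y→Basic; Z→Basic.
Wexler's best replies: Basic→Z; Plus→Z; Deluxe→Y.
Only (Basic, Z) has each player best-responding; Nash payoffs (9, 5).
Vantage earns 9 sequentially versus 9 at the Nash outcome: unchanged.

unchanged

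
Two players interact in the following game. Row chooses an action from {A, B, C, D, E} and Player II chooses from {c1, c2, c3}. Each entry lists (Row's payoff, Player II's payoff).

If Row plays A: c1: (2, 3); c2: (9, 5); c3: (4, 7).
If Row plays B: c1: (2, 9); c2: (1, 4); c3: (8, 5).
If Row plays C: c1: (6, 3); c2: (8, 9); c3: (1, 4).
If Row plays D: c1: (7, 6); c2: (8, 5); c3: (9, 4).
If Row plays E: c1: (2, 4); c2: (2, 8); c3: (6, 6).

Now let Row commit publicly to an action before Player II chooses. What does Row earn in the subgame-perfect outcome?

8

Player II best-responds to each possible Row move:
- A → Player II plays c3 (best of 3, 5, 7); Row gets 4.
- B → Player II plays c1 (best of 9, 4, 5); Row gets 2.
- C → Player II plays c2 (best of 3, 9, 4); Row gets 8.
- D → Player II plays c1 (best of 6, 5, 4); Row gets 7.
- E → Player II plays c2 (best of 4, 8, 6); Row gets 2.
Row's induced payoffs are 4, 2, 8, 7, 2, so Row commits to C. Subgame-perfect outcome: (C, c2) with payoffs (8, 9).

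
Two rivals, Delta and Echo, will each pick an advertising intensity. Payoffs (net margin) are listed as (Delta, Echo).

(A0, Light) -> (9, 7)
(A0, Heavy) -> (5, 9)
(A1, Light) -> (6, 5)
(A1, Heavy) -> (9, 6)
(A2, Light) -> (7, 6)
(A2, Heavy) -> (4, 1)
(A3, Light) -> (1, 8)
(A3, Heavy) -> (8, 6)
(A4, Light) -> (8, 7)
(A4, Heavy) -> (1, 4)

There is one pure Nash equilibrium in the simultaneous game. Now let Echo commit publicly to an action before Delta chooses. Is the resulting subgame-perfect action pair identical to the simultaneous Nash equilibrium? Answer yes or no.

Solve by backward induction (Echo leads).
- Light: Delta compares 9, 6, 7, 1, 8 and picks A0; Echo would get 7.
- Heavy: Delta compares 5, 9, 4, 8, 1 and picks A1; Echo would get 6.
Among 7, 6, the best is 7 at Light. Subgame-perfect outcome: (A0, Light) with payoffs (9, 7).
Now find the simultaneous Nash equilibrium.
Delta's best replies: Light→A0; Heavy→A1.
Echo's best replies: A0→Heavy; A1→Heavy; A2→Light; A3→Light; A4→Light.
Only (A1, Heavy) has each player best-responding; Nash payoffs (9, 6).
Sequential outcome (A0, Light) differs from the Nash profile (A1, Heavy).

no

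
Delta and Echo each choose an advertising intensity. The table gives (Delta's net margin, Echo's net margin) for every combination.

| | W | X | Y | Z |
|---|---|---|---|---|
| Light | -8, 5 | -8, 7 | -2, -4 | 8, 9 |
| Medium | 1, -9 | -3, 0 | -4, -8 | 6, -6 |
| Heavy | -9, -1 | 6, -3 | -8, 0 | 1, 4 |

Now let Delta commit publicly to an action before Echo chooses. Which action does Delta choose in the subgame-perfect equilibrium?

Solve by backward induction (Delta leads).
- Light → Echo plays Z (best of 5, 7, -4, 9); Delta gets 8.
- Medium → Echo plays X (best of -9, 0, -8, -6); Delta gets -3.
- Heavy → Echo plays Z (best of -1, -3, 0, 4); Delta gets 1.
Among 8, -3, 1, the best is 8 at Light. Subgame-perfect outcome: (Light, Z) with payoffs (8, 9).

Light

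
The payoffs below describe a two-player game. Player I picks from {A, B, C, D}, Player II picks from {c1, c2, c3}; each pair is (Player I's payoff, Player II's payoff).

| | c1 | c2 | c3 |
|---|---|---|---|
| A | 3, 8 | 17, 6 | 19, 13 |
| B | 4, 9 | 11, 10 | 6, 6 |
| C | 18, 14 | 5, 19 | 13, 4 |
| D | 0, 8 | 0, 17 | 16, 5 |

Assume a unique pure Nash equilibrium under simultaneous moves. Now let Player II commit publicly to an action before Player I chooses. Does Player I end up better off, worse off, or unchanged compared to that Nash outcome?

Player I best-responds to each possible Player II move:
- c1: BR = C, leader payoff 14.
- c2: BR = A, leader payoff 6.
- c3: BR = A, leader payoff 13.
Among 14, 6, 13, the best is 14 at c1. Subgame-perfect outcome: (C, c1) with payoffs (18, 14).
Under simultaneous play:
Player I's best replies: c1→C; c2→A; c3→A.
Player II's best replies: A→c3; B→c2; C→c2; D→c2.
Only (A, c3) has each player best-responding; Nash payoffs (19, 13).
Player I earns 18 sequentially versus 19 at the Nash outcome: worse off.

worse off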